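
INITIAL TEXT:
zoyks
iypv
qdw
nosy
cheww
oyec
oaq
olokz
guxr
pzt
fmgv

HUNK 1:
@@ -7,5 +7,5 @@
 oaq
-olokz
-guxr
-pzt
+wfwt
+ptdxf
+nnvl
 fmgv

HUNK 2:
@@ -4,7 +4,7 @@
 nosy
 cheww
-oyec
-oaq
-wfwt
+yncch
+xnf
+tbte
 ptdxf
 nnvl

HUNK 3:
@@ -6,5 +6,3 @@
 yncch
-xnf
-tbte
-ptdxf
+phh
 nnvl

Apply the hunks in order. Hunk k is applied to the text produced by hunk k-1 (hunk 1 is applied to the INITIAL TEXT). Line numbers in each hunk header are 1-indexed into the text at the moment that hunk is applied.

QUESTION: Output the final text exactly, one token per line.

Hunk 1: at line 7 remove [olokz,guxr,pzt] add [wfwt,ptdxf,nnvl] -> 11 lines: zoyks iypv qdw nosy cheww oyec oaq wfwt ptdxf nnvl fmgv
Hunk 2: at line 4 remove [oyec,oaq,wfwt] add [yncch,xnf,tbte] -> 11 lines: zoyks iypv qdw nosy cheww yncch xnf tbte ptdxf nnvl fmgv
Hunk 3: at line 6 remove [xnf,tbte,ptdxf] add [phh] -> 9 lines: zoyks iypv qdw nosy cheww yncch phh nnvl fmgv

Answer: zoyks
iypv
qdw
nosy
cheww
yncch
phh
nnvl
fmgv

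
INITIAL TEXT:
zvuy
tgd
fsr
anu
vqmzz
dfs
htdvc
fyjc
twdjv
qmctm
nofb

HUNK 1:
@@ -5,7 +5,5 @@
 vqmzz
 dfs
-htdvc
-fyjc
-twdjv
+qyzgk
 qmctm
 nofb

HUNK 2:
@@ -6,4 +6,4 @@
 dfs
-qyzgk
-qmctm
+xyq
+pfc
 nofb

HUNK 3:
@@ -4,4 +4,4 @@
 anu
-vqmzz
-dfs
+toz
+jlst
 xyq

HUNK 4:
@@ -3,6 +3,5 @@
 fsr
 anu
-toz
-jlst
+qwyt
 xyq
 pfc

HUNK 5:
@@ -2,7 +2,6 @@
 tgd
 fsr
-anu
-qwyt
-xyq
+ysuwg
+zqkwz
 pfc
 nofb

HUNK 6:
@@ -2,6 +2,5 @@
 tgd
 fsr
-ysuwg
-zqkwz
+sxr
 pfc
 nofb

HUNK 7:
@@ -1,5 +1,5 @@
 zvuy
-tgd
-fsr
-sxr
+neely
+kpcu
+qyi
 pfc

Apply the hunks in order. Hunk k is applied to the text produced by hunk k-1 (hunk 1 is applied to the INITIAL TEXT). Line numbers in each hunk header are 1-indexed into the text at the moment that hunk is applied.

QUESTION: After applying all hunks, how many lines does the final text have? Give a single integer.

Hunk 1: at line 5 remove [htdvc,fyjc,twdjv] add [qyzgk] -> 9 lines: zvuy tgd fsr anu vqmzz dfs qyzgk qmctm nofb
Hunk 2: at line 6 remove [qyzgk,qmctm] add [xyq,pfc] -> 9 lines: zvuy tgd fsr anu vqmzz dfs xyq pfc nofb
Hunk 3: at line 4 remove [vqmzz,dfs] add [toz,jlst] -> 9 lines: zvuy tgd fsr anu toz jlst xyq pfc nofb
Hunk 4: at line 3 remove [toz,jlst] add [qwyt] -> 8 lines: zvuy tgd fsr anu qwyt xyq pfc nofb
Hunk 5: at line 2 remove [anu,qwyt,xyq] add [ysuwg,zqkwz] -> 7 lines: zvuy tgd fsr ysuwg zqkwz pfc nofb
Hunk 6: at line 2 remove [ysuwg,zqkwz] add [sxr] -> 6 lines: zvuy tgd fsr sxr pfc nofb
Hunk 7: at line 1 remove [tgd,fsr,sxr] add [neely,kpcu,qyi] -> 6 lines: zvuy neely kpcu qyi pfc nofb
Final line count: 6

Answer: 6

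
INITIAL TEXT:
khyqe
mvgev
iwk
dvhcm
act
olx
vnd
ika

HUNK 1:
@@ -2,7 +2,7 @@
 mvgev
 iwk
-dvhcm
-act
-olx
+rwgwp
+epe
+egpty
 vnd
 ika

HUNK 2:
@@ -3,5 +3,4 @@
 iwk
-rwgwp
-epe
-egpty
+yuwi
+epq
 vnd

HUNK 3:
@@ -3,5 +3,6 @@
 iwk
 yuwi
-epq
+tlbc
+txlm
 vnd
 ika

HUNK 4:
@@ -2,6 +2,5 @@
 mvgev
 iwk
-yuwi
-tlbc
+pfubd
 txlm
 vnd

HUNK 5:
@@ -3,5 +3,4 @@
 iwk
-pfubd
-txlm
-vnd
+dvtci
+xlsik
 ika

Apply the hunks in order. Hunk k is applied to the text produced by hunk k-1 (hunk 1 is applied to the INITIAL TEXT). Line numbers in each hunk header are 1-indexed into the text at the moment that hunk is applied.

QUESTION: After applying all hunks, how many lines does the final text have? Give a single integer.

Hunk 1: at line 2 remove [dvhcm,act,olx] add [rwgwp,epe,egpty] -> 8 lines: khyqe mvgev iwk rwgwp epe egpty vnd ika
Hunk 2: at line 3 remove [rwgwp,epe,egpty] add [yuwi,epq] -> 7 lines: khyqe mvgev iwk yuwi epq vnd ika
Hunk 3: at line 3 remove [epq] add [tlbc,txlm] -> 8 lines: khyqe mvgev iwk yuwi tlbc txlm vnd ika
Hunk 4: at line 2 remove [yuwi,tlbc] add [pfubd] -> 7 lines: khyqe mvgev iwk pfubd txlm vnd ika
Hunk 5: at line 3 remove [pfubd,txlm,vnd] add [dvtci,xlsik] -> 6 lines: khyqe mvgev iwk dvtci xlsik ika
Final line count: 6

Answer: 6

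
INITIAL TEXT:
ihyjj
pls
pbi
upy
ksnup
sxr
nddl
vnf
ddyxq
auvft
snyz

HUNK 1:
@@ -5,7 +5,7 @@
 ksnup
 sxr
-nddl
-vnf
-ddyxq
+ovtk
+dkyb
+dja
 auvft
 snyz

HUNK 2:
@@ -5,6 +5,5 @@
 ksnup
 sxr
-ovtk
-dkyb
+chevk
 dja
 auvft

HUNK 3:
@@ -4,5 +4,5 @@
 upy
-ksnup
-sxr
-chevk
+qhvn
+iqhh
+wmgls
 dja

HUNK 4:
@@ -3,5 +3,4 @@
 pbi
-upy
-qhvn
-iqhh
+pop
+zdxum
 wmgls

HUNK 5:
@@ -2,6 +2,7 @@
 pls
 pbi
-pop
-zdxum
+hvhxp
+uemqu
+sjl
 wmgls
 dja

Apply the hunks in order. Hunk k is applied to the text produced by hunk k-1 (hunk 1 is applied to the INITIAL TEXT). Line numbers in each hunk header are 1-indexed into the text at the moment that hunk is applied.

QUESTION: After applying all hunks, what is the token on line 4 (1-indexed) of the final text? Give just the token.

Answer: hvhxp

Derivation:
Hunk 1: at line 5 remove [nddl,vnf,ddyxq] add [ovtk,dkyb,dja] -> 11 lines: ihyjj pls pbi upy ksnup sxr ovtk dkyb dja auvft snyz
Hunk 2: at line 5 remove [ovtk,dkyb] add [chevk] -> 10 lines: ihyjj pls pbi upy ksnup sxr chevk dja auvft snyz
Hunk 3: at line 4 remove [ksnup,sxr,chevk] add [qhvn,iqhh,wmgls] -> 10 lines: ihyjj pls pbi upy qhvn iqhh wmgls dja auvft snyz
Hunk 4: at line 3 remove [upy,qhvn,iqhh] add [pop,zdxum] -> 9 lines: ihyjj pls pbi pop zdxum wmgls dja auvft snyz
Hunk 5: at line 2 remove [pop,zdxum] add [hvhxp,uemqu,sjl] -> 10 lines: ihyjj pls pbi hvhxp uemqu sjl wmgls dja auvft snyz
Final line 4: hvhxp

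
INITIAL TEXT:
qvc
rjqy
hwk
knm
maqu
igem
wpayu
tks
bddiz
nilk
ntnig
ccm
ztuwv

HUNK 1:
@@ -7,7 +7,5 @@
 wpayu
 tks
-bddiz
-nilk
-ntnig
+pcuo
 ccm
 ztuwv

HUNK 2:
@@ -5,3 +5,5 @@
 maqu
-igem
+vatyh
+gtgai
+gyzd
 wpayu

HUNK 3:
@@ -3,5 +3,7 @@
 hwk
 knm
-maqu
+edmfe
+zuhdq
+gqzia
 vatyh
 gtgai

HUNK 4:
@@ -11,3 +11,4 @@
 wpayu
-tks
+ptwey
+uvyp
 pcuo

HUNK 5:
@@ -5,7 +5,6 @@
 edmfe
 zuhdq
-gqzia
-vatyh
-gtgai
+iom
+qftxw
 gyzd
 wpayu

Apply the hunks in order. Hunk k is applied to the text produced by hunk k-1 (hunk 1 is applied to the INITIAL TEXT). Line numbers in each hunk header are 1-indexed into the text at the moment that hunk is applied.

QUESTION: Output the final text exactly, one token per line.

Hunk 1: at line 7 remove [bddiz,nilk,ntnig] add [pcuo] -> 11 lines: qvc rjqy hwk knm maqu igem wpayu tks pcuo ccm ztuwv
Hunk 2: at line 5 remove [igem] add [vatyh,gtgai,gyzd] -> 13 lines: qvc rjqy hwk knm maqu vatyh gtgai gyzd wpayu tks pcuo ccm ztuwv
Hunk 3: at line 3 remove [maqu] add [edmfe,zuhdq,gqzia] -> 15 lines: qvc rjqy hwk knm edmfe zuhdq gqzia vatyh gtgai gyzd wpayu tks pcuo ccm ztuwv
Hunk 4: at line 11 remove [tks] add [ptwey,uvyp] -> 16 lines: qvc rjqy hwk knm edmfe zuhdq gqzia vatyh gtgai gyzd wpayu ptwey uvyp pcuo ccm ztuwv
Hunk 5: at line 5 remove [gqzia,vatyh,gtgai] add [iom,qftxw] -> 15 lines: qvc rjqy hwk knm edmfe zuhdq iom qftxw gyzd wpayu ptwey uvyp pcuo ccm ztuwv

Answer: qvc
rjqy
hwk
knm
edmfe
zuhdq
iom
qftxw
gyzd
wpayu
ptwey
uvyp
pcuo
ccm
ztuwv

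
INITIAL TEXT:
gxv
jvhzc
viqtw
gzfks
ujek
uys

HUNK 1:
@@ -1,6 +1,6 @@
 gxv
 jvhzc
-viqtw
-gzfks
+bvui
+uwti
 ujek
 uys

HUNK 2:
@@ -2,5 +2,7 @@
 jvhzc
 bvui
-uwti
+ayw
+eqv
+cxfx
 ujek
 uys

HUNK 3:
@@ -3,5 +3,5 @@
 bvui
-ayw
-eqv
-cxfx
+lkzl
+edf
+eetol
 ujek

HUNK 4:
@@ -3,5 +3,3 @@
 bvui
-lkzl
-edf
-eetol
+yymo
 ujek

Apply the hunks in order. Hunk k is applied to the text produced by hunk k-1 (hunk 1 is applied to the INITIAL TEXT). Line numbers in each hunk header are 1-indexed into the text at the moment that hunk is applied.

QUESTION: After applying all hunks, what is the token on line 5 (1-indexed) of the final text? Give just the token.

Answer: ujek

Derivation:
Hunk 1: at line 1 remove [viqtw,gzfks] add [bvui,uwti] -> 6 lines: gxv jvhzc bvui uwti ujek uys
Hunk 2: at line 2 remove [uwti] add [ayw,eqv,cxfx] -> 8 lines: gxv jvhzc bvui ayw eqv cxfx ujek uys
Hunk 3: at line 3 remove [ayw,eqv,cxfx] add [lkzl,edf,eetol] -> 8 lines: gxv jvhzc bvui lkzl edf eetol ujek uys
Hunk 4: at line 3 remove [lkzl,edf,eetol] add [yymo] -> 6 lines: gxv jvhzc bvui yymo ujek uys
Final line 5: ujek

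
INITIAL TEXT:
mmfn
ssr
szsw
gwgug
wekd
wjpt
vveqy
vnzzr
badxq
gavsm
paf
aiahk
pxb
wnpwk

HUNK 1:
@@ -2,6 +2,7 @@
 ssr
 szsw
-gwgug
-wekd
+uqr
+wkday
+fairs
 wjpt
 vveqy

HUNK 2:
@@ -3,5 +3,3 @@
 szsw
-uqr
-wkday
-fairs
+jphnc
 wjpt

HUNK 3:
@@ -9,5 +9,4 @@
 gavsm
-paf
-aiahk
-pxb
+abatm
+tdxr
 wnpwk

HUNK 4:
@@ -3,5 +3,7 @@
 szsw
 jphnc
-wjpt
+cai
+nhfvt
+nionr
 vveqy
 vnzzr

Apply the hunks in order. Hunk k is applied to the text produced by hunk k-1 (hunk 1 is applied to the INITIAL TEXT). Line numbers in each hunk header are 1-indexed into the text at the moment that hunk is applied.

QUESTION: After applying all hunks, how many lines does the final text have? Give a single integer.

Answer: 14

Derivation:
Hunk 1: at line 2 remove [gwgug,wekd] add [uqr,wkday,fairs] -> 15 lines: mmfn ssr szsw uqr wkday fairs wjpt vveqy vnzzr badxq gavsm paf aiahk pxb wnpwk
Hunk 2: at line 3 remove [uqr,wkday,fairs] add [jphnc] -> 13 lines: mmfn ssr szsw jphnc wjpt vveqy vnzzr badxq gavsm paf aiahk pxb wnpwk
Hunk 3: at line 9 remove [paf,aiahk,pxb] add [abatm,tdxr] -> 12 lines: mmfn ssr szsw jphnc wjpt vveqy vnzzr badxq gavsm abatm tdxr wnpwk
Hunk 4: at line 3 remove [wjpt] add [cai,nhfvt,nionr] -> 14 lines: mmfn ssr szsw jphnc cai nhfvt nionr vveqy vnzzr badxq gavsm abatm tdxr wnpwk
Final line count: 14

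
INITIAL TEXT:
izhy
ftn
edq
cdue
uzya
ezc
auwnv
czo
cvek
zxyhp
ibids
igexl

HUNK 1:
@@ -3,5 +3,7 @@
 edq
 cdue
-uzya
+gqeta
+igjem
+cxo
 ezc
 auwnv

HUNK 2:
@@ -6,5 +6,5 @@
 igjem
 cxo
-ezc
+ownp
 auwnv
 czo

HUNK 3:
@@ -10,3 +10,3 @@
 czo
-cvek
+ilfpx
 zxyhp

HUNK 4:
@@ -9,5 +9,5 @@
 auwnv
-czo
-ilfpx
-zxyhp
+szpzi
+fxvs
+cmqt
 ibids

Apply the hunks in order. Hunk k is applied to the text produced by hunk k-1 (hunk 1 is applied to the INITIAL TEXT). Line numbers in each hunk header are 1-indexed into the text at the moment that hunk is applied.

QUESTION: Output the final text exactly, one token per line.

Hunk 1: at line 3 remove [uzya] add [gqeta,igjem,cxo] -> 14 lines: izhy ftn edq cdue gqeta igjem cxo ezc auwnv czo cvek zxyhp ibids igexl
Hunk 2: at line 6 remove [ezc] add [ownp] -> 14 lines: izhy ftn edq cdue gqeta igjem cxo ownp auwnv czo cvek zxyhp ibids igexl
Hunk 3: at line 10 remove [cvek] add [ilfpx] -> 14 lines: izhy ftn edq cdue gqeta igjem cxo ownp auwnv czo ilfpx zxyhp ibids igexl
Hunk 4: at line 9 remove [czo,ilfpx,zxyhp] add [szpzi,fxvs,cmqt] -> 14 lines: izhy ftn edq cdue gqeta igjem cxo ownp auwnv szpzi fxvs cmqt ibids igexl

Answer: izhy
ftn
edq
cdue
gqeta
igjem
cxo
ownp
auwnv
szpzi
fxvs
cmqt
ibids
igexl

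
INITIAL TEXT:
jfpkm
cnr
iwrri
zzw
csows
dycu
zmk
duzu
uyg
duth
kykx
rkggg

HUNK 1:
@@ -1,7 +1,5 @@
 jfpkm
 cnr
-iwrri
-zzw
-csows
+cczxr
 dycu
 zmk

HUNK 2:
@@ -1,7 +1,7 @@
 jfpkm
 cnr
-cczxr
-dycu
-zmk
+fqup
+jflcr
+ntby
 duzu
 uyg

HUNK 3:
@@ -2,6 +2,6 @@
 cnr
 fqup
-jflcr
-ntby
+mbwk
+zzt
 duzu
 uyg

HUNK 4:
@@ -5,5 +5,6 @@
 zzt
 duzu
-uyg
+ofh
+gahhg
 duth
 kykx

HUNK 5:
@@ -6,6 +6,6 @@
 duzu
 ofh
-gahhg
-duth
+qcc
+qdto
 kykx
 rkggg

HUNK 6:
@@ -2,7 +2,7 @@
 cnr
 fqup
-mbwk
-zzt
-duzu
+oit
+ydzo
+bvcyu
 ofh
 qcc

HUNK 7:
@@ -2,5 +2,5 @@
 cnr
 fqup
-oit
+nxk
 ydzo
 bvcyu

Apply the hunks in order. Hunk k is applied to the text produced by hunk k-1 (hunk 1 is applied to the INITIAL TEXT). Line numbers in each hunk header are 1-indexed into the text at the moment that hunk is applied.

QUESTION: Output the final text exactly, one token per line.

Hunk 1: at line 1 remove [iwrri,zzw,csows] add [cczxr] -> 10 lines: jfpkm cnr cczxr dycu zmk duzu uyg duth kykx rkggg
Hunk 2: at line 1 remove [cczxr,dycu,zmk] add [fqup,jflcr,ntby] -> 10 lines: jfpkm cnr fqup jflcr ntby duzu uyg duth kykx rkggg
Hunk 3: at line 2 remove [jflcr,ntby] add [mbwk,zzt] -> 10 lines: jfpkm cnr fqup mbwk zzt duzu uyg duth kykx rkggg
Hunk 4: at line 5 remove [uyg] add [ofh,gahhg] -> 11 lines: jfpkm cnr fqup mbwk zzt duzu ofh gahhg duth kykx rkggg
Hunk 5: at line 6 remove [gahhg,duth] add [qcc,qdto] -> 11 lines: jfpkm cnr fqup mbwk zzt duzu ofh qcc qdto kykx rkggg
Hunk 6: at line 2 remove [mbwk,zzt,duzu] add [oit,ydzo,bvcyu] -> 11 lines: jfpkm cnr fqup oit ydzo bvcyu ofh qcc qdto kykx rkggg
Hunk 7: at line 2 remove [oit] add [nxk] -> 11 lines: jfpkm cnr fqup nxk ydzo bvcyu ofh qcc qdto kykx rkggg

Answer: jfpkm
cnr
fqup
nxk
ydzo
bvcyu
ofh
qcc
qdto
kykx
rkggg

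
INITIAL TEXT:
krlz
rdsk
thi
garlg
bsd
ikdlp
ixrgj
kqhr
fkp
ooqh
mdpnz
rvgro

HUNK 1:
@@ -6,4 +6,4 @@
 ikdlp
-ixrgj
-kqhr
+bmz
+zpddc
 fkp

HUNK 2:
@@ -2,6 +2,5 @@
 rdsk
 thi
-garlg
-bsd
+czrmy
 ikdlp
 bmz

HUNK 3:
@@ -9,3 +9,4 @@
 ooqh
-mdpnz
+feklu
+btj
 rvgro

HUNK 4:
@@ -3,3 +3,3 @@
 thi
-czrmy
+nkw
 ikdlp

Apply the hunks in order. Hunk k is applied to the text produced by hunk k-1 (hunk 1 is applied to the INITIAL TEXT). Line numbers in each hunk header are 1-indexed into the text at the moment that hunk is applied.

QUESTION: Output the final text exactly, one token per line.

Hunk 1: at line 6 remove [ixrgj,kqhr] add [bmz,zpddc] -> 12 lines: krlz rdsk thi garlg bsd ikdlp bmz zpddc fkp ooqh mdpnz rvgro
Hunk 2: at line 2 remove [garlg,bsd] add [czrmy] -> 11 lines: krlz rdsk thi czrmy ikdlp bmz zpddc fkp ooqh mdpnz rvgro
Hunk 3: at line 9 remove [mdpnz] add [feklu,btj] -> 12 lines: krlz rdsk thi czrmy ikdlp bmz zpddc fkp ooqh feklu btj rvgro
Hunk 4: at line 3 remove [czrmy] add [nkw] -> 12 lines: krlz rdsk thi nkw ikdlp bmz zpddc fkp ooqh feklu btj rvgro

Answer: krlz
rdsk
thi
nkw
ikdlp
bmz
zpddc
fkp
ooqh
feklu
btj
rvgro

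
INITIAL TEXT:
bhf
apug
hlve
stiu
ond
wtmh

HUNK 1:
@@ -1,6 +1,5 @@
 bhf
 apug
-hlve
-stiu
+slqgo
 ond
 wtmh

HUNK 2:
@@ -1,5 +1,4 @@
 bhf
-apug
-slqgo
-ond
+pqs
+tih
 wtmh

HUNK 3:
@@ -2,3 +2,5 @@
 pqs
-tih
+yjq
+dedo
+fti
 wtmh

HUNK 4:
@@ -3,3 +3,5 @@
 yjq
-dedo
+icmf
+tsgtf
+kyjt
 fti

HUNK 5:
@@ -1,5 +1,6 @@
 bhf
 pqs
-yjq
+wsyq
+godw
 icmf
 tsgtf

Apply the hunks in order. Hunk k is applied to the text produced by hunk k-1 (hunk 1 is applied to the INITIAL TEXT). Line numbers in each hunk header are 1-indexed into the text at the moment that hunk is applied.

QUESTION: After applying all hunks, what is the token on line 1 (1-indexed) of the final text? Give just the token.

Hunk 1: at line 1 remove [hlve,stiu] add [slqgo] -> 5 lines: bhf apug slqgo ond wtmh
Hunk 2: at line 1 remove [apug,slqgo,ond] add [pqs,tih] -> 4 lines: bhf pqs tih wtmh
Hunk 3: at line 2 remove [tih] add [yjq,dedo,fti] -> 6 lines: bhf pqs yjq dedo fti wtmh
Hunk 4: at line 3 remove [dedo] add [icmf,tsgtf,kyjt] -> 8 lines: bhf pqs yjq icmf tsgtf kyjt fti wtmh
Hunk 5: at line 1 remove [yjq] add [wsyq,godw] -> 9 lines: bhf pqs wsyq godw icmf tsgtf kyjt fti wtmh
Final line 1: bhf

Answer: bhf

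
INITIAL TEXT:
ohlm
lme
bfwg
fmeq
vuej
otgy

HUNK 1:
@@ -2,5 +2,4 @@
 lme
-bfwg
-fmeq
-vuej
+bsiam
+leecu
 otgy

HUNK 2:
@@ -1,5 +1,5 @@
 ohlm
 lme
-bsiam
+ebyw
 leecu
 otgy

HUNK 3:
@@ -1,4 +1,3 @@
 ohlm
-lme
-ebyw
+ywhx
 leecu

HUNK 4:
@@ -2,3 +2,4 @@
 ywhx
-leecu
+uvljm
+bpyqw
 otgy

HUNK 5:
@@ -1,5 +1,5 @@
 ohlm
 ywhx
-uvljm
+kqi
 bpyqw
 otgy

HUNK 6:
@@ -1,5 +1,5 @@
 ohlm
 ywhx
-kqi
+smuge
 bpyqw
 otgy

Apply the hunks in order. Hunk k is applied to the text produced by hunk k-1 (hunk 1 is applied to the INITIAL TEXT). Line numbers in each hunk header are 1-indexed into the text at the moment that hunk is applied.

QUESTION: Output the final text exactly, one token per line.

Hunk 1: at line 2 remove [bfwg,fmeq,vuej] add [bsiam,leecu] -> 5 lines: ohlm lme bsiam leecu otgy
Hunk 2: at line 1 remove [bsiam] add [ebyw] -> 5 lines: ohlm lme ebyw leecu otgy
Hunk 3: at line 1 remove [lme,ebyw] add [ywhx] -> 4 lines: ohlm ywhx leecu otgy
Hunk 4: at line 2 remove [leecu] add [uvljm,bpyqw] -> 5 lines: ohlm ywhx uvljm bpyqw otgy
Hunk 5: at line 1 remove [uvljm] add [kqi] -> 5 lines: ohlm ywhx kqi bpyqw otgy
Hunk 6: at line 1 remove [kqi] add [smuge] -> 5 lines: ohlm ywhx smuge bpyqw otgy

Answer: ohlm
ywhx
smuge
bpyqw
otgy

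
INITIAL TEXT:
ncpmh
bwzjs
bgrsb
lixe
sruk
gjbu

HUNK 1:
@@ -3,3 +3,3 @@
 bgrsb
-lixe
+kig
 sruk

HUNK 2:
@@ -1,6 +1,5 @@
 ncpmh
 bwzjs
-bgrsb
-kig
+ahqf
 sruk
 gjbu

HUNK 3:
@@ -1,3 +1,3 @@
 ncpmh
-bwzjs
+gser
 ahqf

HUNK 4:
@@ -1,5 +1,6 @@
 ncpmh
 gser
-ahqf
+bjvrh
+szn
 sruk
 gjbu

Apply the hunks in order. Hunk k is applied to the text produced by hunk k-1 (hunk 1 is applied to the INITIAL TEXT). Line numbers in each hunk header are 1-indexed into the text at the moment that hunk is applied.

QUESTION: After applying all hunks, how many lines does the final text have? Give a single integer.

Answer: 6

Derivation:
Hunk 1: at line 3 remove [lixe] add [kig] -> 6 lines: ncpmh bwzjs bgrsb kig sruk gjbu
Hunk 2: at line 1 remove [bgrsb,kig] add [ahqf] -> 5 lines: ncpmh bwzjs ahqf sruk gjbu
Hunk 3: at line 1 remove [bwzjs] add [gser] -> 5 lines: ncpmh gser ahqf sruk gjbu
Hunk 4: at line 1 remove [ahqf] add [bjvrh,szn] -> 6 lines: ncpmh gser bjvrh szn sruk gjbu
Final line count: 6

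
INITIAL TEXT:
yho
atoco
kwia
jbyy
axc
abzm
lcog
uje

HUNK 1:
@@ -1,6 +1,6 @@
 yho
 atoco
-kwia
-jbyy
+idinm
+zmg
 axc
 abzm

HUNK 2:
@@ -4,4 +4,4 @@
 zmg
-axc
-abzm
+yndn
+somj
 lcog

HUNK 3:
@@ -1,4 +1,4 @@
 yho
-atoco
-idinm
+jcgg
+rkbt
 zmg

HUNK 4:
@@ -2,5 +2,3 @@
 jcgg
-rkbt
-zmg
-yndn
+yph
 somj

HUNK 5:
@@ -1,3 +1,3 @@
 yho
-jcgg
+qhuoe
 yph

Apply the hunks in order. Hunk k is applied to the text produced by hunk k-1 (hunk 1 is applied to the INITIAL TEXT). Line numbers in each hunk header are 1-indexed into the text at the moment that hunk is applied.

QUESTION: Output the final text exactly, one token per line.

Hunk 1: at line 1 remove [kwia,jbyy] add [idinm,zmg] -> 8 lines: yho atoco idinm zmg axc abzm lcog uje
Hunk 2: at line 4 remove [axc,abzm] add [yndn,somj] -> 8 lines: yho atoco idinm zmg yndn somj lcog uje
Hunk 3: at line 1 remove [atoco,idinm] add [jcgg,rkbt] -> 8 lines: yho jcgg rkbt zmg yndn somj lcog uje
Hunk 4: at line 2 remove [rkbt,zmg,yndn] add [yph] -> 6 lines: yho jcgg yph somj lcog uje
Hunk 5: at line 1 remove [jcgg] add [qhuoe] -> 6 lines: yho qhuoe yph somj lcog uje

Answer: yho
qhuoe
yph
somj
lcog
uje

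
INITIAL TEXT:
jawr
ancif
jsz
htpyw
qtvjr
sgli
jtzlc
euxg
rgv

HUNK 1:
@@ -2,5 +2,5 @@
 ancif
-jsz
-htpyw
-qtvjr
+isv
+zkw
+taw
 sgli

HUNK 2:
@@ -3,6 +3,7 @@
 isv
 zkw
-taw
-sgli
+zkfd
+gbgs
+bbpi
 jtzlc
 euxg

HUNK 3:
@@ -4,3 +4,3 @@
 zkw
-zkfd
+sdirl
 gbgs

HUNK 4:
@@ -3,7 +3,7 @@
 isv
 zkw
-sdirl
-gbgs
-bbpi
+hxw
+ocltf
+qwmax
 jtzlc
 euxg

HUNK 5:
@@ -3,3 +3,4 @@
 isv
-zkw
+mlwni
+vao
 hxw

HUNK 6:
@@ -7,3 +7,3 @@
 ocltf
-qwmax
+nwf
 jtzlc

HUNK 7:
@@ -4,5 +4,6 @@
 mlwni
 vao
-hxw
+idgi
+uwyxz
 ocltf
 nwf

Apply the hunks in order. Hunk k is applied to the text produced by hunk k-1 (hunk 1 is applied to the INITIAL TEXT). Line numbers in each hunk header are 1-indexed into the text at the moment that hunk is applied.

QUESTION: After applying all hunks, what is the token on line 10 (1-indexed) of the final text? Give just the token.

Hunk 1: at line 2 remove [jsz,htpyw,qtvjr] add [isv,zkw,taw] -> 9 lines: jawr ancif isv zkw taw sgli jtzlc euxg rgv
Hunk 2: at line 3 remove [taw,sgli] add [zkfd,gbgs,bbpi] -> 10 lines: jawr ancif isv zkw zkfd gbgs bbpi jtzlc euxg rgv
Hunk 3: at line 4 remove [zkfd] add [sdirl] -> 10 lines: jawr ancif isv zkw sdirl gbgs bbpi jtzlc euxg rgv
Hunk 4: at line 3 remove [sdirl,gbgs,bbpi] add [hxw,ocltf,qwmax] -> 10 lines: jawr ancif isv zkw hxw ocltf qwmax jtzlc euxg rgv
Hunk 5: at line 3 remove [zkw] add [mlwni,vao] -> 11 lines: jawr ancif isv mlwni vao hxw ocltf qwmax jtzlc euxg rgv
Hunk 6: at line 7 remove [qwmax] add [nwf] -> 11 lines: jawr ancif isv mlwni vao hxw ocltf nwf jtzlc euxg rgv
Hunk 7: at line 4 remove [hxw] add [idgi,uwyxz] -> 12 lines: jawr ancif isv mlwni vao idgi uwyxz ocltf nwf jtzlc euxg rgv
Final line 10: jtzlc

Answer: jtzlc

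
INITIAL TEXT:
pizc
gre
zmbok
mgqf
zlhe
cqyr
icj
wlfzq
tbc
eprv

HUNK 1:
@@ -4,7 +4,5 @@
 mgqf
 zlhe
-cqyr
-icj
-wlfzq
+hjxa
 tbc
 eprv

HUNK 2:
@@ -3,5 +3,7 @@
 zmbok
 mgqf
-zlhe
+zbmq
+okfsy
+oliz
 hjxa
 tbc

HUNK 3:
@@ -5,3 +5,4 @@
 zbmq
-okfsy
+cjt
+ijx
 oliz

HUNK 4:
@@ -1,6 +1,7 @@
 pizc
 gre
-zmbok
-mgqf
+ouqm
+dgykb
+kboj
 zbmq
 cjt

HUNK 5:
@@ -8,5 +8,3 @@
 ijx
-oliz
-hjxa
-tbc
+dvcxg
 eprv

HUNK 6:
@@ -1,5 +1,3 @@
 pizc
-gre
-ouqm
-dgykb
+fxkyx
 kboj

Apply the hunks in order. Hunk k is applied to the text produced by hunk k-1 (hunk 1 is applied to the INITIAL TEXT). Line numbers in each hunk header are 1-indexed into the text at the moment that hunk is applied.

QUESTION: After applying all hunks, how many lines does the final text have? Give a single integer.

Hunk 1: at line 4 remove [cqyr,icj,wlfzq] add [hjxa] -> 8 lines: pizc gre zmbok mgqf zlhe hjxa tbc eprv
Hunk 2: at line 3 remove [zlhe] add [zbmq,okfsy,oliz] -> 10 lines: pizc gre zmbok mgqf zbmq okfsy oliz hjxa tbc eprv
Hunk 3: at line 5 remove [okfsy] add [cjt,ijx] -> 11 lines: pizc gre zmbok mgqf zbmq cjt ijx oliz hjxa tbc eprv
Hunk 4: at line 1 remove [zmbok,mgqf] add [ouqm,dgykb,kboj] -> 12 lines: pizc gre ouqm dgykb kboj zbmq cjt ijx oliz hjxa tbc eprv
Hunk 5: at line 8 remove [oliz,hjxa,tbc] add [dvcxg] -> 10 lines: pizc gre ouqm dgykb kboj zbmq cjt ijx dvcxg eprv
Hunk 6: at line 1 remove [gre,ouqm,dgykb] add [fxkyx] -> 8 lines: pizc fxkyx kboj zbmq cjt ijx dvcxg eprv
Final line count: 8

Answer: 8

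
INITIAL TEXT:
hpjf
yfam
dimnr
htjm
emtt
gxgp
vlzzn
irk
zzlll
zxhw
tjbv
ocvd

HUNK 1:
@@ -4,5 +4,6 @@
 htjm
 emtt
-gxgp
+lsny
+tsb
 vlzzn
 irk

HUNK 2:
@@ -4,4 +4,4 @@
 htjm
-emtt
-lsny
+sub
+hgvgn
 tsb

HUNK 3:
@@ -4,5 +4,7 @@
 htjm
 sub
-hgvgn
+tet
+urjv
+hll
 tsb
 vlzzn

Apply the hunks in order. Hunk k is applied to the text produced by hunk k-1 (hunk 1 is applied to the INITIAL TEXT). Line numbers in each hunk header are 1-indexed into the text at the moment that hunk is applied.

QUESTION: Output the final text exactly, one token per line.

Hunk 1: at line 4 remove [gxgp] add [lsny,tsb] -> 13 lines: hpjf yfam dimnr htjm emtt lsny tsb vlzzn irk zzlll zxhw tjbv ocvd
Hunk 2: at line 4 remove [emtt,lsny] add [sub,hgvgn] -> 13 lines: hpjf yfam dimnr htjm sub hgvgn tsb vlzzn irk zzlll zxhw tjbv ocvd
Hunk 3: at line 4 remove [hgvgn] add [tet,urjv,hll] -> 15 lines: hpjf yfam dimnr htjm sub tet urjv hll tsb vlzzn irk zzlll zxhw tjbv ocvd

Answer: hpjf
yfam
dimnr
htjm
sub
tet
urjv
hll
tsb
vlzzn
irk
zzlll
zxhw
tjbv
ocvd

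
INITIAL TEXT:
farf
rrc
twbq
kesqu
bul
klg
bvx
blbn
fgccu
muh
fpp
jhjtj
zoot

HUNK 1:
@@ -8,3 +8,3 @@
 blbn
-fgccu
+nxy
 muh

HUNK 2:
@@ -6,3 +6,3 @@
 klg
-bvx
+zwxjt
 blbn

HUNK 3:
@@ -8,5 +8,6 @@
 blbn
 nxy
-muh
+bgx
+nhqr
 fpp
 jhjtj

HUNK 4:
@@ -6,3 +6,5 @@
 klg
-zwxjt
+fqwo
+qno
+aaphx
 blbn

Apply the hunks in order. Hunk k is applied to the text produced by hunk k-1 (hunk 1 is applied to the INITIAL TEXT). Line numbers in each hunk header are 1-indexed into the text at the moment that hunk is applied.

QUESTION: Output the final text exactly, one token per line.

Answer: farf
rrc
twbq
kesqu
bul
klg
fqwo
qno
aaphx
blbn
nxy
bgx
nhqr
fpp
jhjtj
zoot

Derivation:
Hunk 1: at line 8 remove [fgccu] add [nxy] -> 13 lines: farf rrc twbq kesqu bul klg bvx blbn nxy muh fpp jhjtj zoot
Hunk 2: at line 6 remove [bvx] add [zwxjt] -> 13 lines: farf rrc twbq kesqu bul klg zwxjt blbn nxy muh fpp jhjtj zoot
Hunk 3: at line 8 remove [muh] add [bgx,nhqr] -> 14 lines: farf rrc twbq kesqu bul klg zwxjt blbn nxy bgx nhqr fpp jhjtj zoot
Hunk 4: at line 6 remove [zwxjt] add [fqwo,qno,aaphx] -> 16 lines: farf rrc twbq kesqu bul klg fqwo qno aaphx blbn nxy bgx nhqr fpp jhjtj zoot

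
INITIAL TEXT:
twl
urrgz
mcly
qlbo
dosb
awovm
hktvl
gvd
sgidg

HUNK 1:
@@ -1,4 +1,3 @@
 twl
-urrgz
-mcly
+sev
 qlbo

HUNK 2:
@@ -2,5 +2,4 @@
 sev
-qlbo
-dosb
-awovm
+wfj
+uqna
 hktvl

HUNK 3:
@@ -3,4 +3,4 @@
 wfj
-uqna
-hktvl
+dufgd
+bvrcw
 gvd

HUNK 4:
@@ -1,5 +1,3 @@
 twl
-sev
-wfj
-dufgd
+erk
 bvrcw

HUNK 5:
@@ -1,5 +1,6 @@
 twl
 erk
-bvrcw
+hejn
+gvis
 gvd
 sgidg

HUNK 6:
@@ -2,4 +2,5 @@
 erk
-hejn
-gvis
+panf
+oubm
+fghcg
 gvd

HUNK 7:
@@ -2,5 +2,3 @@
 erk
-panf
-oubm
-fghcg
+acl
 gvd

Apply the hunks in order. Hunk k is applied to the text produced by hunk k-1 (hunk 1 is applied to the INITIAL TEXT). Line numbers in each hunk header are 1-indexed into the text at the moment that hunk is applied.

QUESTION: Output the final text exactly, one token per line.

Hunk 1: at line 1 remove [urrgz,mcly] add [sev] -> 8 lines: twl sev qlbo dosb awovm hktvl gvd sgidg
Hunk 2: at line 2 remove [qlbo,dosb,awovm] add [wfj,uqna] -> 7 lines: twl sev wfj uqna hktvl gvd sgidg
Hunk 3: at line 3 remove [uqna,hktvl] add [dufgd,bvrcw] -> 7 lines: twl sev wfj dufgd bvrcw gvd sgidg
Hunk 4: at line 1 remove [sev,wfj,dufgd] add [erk] -> 5 lines: twl erk bvrcw gvd sgidg
Hunk 5: at line 1 remove [bvrcw] add [hejn,gvis] -> 6 lines: twl erk hejn gvis gvd sgidg
Hunk 6: at line 2 remove [hejn,gvis] add [panf,oubm,fghcg] -> 7 lines: twl erk panf oubm fghcg gvd sgidg
Hunk 7: at line 2 remove [panf,oubm,fghcg] add [acl] -> 5 lines: twl erk acl gvd sgidg

Answer: twl
erk
acl
gvd
sgidg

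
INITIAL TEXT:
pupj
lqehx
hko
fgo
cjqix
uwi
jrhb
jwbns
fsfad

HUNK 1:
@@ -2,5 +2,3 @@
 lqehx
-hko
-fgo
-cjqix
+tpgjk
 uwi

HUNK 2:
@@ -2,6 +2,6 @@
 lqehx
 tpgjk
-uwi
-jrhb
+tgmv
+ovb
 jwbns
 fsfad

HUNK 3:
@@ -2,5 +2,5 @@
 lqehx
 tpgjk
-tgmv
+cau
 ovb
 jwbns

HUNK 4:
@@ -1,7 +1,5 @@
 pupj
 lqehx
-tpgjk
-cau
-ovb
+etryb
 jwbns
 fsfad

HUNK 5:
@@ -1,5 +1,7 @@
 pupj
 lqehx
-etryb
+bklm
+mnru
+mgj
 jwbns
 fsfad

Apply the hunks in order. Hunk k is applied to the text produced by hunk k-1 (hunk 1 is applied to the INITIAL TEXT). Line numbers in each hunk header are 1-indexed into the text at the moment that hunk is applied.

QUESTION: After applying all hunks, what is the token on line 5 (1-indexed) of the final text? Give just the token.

Hunk 1: at line 2 remove [hko,fgo,cjqix] add [tpgjk] -> 7 lines: pupj lqehx tpgjk uwi jrhb jwbns fsfad
Hunk 2: at line 2 remove [uwi,jrhb] add [tgmv,ovb] -> 7 lines: pupj lqehx tpgjk tgmv ovb jwbns fsfad
Hunk 3: at line 2 remove [tgmv] add [cau] -> 7 lines: pupj lqehx tpgjk cau ovb jwbns fsfad
Hunk 4: at line 1 remove [tpgjk,cau,ovb] add [etryb] -> 5 lines: pupj lqehx etryb jwbns fsfad
Hunk 5: at line 1 remove [etryb] add [bklm,mnru,mgj] -> 7 lines: pupj lqehx bklm mnru mgj jwbns fsfad
Final line 5: mgj

Answer: mgj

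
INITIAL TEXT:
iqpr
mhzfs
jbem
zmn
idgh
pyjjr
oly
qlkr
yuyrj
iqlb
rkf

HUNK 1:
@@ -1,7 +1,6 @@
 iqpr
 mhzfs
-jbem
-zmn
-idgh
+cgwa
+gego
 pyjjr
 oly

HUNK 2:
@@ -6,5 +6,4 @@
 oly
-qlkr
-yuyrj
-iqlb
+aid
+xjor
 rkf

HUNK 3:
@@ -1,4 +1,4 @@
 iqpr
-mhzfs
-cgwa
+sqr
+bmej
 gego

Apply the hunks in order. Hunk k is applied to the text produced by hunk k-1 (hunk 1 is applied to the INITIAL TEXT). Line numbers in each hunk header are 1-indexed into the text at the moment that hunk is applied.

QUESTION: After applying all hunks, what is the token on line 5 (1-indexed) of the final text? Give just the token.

Answer: pyjjr

Derivation:
Hunk 1: at line 1 remove [jbem,zmn,idgh] add [cgwa,gego] -> 10 lines: iqpr mhzfs cgwa gego pyjjr oly qlkr yuyrj iqlb rkf
Hunk 2: at line 6 remove [qlkr,yuyrj,iqlb] add [aid,xjor] -> 9 lines: iqpr mhzfs cgwa gego pyjjr oly aid xjor rkf
Hunk 3: at line 1 remove [mhzfs,cgwa] add [sqr,bmej] -> 9 lines: iqpr sqr bmej gego pyjjr oly aid xjor rkf
Final line 5: pyjjr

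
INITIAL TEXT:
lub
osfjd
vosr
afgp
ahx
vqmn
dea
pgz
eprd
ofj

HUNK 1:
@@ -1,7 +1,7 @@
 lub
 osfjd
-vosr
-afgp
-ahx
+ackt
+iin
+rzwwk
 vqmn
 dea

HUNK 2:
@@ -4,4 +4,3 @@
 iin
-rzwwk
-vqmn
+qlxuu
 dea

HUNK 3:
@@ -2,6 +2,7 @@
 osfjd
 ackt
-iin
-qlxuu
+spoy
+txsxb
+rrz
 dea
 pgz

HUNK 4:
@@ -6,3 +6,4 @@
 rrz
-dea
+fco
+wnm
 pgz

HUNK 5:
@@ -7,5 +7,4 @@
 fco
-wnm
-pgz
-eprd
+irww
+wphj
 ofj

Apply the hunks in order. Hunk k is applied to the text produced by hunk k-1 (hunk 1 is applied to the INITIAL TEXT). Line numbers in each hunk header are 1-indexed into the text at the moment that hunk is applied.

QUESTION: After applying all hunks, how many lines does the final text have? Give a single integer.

Hunk 1: at line 1 remove [vosr,afgp,ahx] add [ackt,iin,rzwwk] -> 10 lines: lub osfjd ackt iin rzwwk vqmn dea pgz eprd ofj
Hunk 2: at line 4 remove [rzwwk,vqmn] add [qlxuu] -> 9 lines: lub osfjd ackt iin qlxuu dea pgz eprd ofj
Hunk 3: at line 2 remove [iin,qlxuu] add [spoy,txsxb,rrz] -> 10 lines: lub osfjd ackt spoy txsxb rrz dea pgz eprd ofj
Hunk 4: at line 6 remove [dea] add [fco,wnm] -> 11 lines: lub osfjd ackt spoy txsxb rrz fco wnm pgz eprd ofj
Hunk 5: at line 7 remove [wnm,pgz,eprd] add [irww,wphj] -> 10 lines: lub osfjd ackt spoy txsxb rrz fco irww wphj ofj
Final line count: 10

Answer: 10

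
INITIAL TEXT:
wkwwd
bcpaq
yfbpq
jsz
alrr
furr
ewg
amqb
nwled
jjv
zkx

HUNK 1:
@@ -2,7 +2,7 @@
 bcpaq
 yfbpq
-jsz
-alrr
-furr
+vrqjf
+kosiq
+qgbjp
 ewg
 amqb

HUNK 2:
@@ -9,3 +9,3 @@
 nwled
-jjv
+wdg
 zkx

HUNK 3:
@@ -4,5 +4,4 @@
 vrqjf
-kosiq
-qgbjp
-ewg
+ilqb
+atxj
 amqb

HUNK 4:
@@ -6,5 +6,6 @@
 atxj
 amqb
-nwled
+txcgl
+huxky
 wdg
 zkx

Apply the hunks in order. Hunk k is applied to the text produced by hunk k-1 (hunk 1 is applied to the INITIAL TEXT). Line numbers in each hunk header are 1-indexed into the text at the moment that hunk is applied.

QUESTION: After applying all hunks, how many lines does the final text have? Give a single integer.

Hunk 1: at line 2 remove [jsz,alrr,furr] add [vrqjf,kosiq,qgbjp] -> 11 lines: wkwwd bcpaq yfbpq vrqjf kosiq qgbjp ewg amqb nwled jjv zkx
Hunk 2: at line 9 remove [jjv] add [wdg] -> 11 lines: wkwwd bcpaq yfbpq vrqjf kosiq qgbjp ewg amqb nwled wdg zkx
Hunk 3: at line 4 remove [kosiq,qgbjp,ewg] add [ilqb,atxj] -> 10 lines: wkwwd bcpaq yfbpq vrqjf ilqb atxj amqb nwled wdg zkx
Hunk 4: at line 6 remove [nwled] add [txcgl,huxky] -> 11 lines: wkwwd bcpaq yfbpq vrqjf ilqb atxj amqb txcgl huxky wdg zkx
Final line count: 11

Answer: 11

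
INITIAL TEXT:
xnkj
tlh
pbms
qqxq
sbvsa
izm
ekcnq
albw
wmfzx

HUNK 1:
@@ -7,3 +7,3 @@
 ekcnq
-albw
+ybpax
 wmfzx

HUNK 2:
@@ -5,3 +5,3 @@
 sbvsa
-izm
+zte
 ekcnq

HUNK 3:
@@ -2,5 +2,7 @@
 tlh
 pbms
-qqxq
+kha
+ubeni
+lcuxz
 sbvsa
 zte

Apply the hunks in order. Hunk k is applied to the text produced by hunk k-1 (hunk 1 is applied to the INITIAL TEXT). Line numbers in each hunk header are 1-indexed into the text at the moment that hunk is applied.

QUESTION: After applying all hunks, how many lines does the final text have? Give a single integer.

Hunk 1: at line 7 remove [albw] add [ybpax] -> 9 lines: xnkj tlh pbms qqxq sbvsa izm ekcnq ybpax wmfzx
Hunk 2: at line 5 remove [izm] add [zte] -> 9 lines: xnkj tlh pbms qqxq sbvsa zte ekcnq ybpax wmfzx
Hunk 3: at line 2 remove [qqxq] add [kha,ubeni,lcuxz] -> 11 lines: xnkj tlh pbms kha ubeni lcuxz sbvsa zte ekcnq ybpax wmfzx
Final line count: 11

Answer: 11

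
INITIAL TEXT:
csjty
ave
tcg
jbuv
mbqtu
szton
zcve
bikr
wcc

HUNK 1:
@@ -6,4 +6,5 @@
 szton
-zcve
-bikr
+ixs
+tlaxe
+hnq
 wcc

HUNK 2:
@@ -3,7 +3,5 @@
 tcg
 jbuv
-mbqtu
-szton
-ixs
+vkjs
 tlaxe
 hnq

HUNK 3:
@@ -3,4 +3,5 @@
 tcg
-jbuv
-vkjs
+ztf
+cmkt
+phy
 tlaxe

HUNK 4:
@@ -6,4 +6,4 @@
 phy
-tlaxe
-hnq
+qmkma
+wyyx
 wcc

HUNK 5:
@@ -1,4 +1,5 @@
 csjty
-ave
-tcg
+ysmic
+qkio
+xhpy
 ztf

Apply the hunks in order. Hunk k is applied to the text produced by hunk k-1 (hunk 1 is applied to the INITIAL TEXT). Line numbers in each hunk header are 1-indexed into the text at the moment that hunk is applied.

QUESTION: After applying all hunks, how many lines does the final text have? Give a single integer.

Hunk 1: at line 6 remove [zcve,bikr] add [ixs,tlaxe,hnq] -> 10 lines: csjty ave tcg jbuv mbqtu szton ixs tlaxe hnq wcc
Hunk 2: at line 3 remove [mbqtu,szton,ixs] add [vkjs] -> 8 lines: csjty ave tcg jbuv vkjs tlaxe hnq wcc
Hunk 3: at line 3 remove [jbuv,vkjs] add [ztf,cmkt,phy] -> 9 lines: csjty ave tcg ztf cmkt phy tlaxe hnq wcc
Hunk 4: at line 6 remove [tlaxe,hnq] add [qmkma,wyyx] -> 9 lines: csjty ave tcg ztf cmkt phy qmkma wyyx wcc
Hunk 5: at line 1 remove [ave,tcg] add [ysmic,qkio,xhpy] -> 10 lines: csjty ysmic qkio xhpy ztf cmkt phy qmkma wyyx wcc
Final line count: 10

Answer: 10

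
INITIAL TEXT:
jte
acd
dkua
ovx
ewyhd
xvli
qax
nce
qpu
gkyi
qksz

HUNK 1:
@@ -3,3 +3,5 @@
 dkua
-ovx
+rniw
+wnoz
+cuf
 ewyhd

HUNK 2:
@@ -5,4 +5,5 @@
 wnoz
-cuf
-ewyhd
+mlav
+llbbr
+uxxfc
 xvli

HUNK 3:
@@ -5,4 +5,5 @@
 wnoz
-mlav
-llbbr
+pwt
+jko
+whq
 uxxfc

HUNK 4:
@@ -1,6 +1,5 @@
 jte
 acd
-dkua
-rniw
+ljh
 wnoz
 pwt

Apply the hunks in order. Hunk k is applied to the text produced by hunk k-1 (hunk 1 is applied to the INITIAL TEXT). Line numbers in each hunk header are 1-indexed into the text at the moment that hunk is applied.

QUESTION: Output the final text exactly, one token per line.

Answer: jte
acd
ljh
wnoz
pwt
jko
whq
uxxfc
xvli
qax
nce
qpu
gkyi
qksz

Derivation:
Hunk 1: at line 3 remove [ovx] add [rniw,wnoz,cuf] -> 13 lines: jte acd dkua rniw wnoz cuf ewyhd xvli qax nce qpu gkyi qksz
Hunk 2: at line 5 remove [cuf,ewyhd] add [mlav,llbbr,uxxfc] -> 14 lines: jte acd dkua rniw wnoz mlav llbbr uxxfc xvli qax nce qpu gkyi qksz
Hunk 3: at line 5 remove [mlav,llbbr] add [pwt,jko,whq] -> 15 lines: jte acd dkua rniw wnoz pwt jko whq uxxfc xvli qax nce qpu gkyi qksz
Hunk 4: at line 1 remove [dkua,rniw] add [ljh] -> 14 lines: jte acd ljh wnoz pwt jko whq uxxfc xvli qax nce qpu gkyi qksz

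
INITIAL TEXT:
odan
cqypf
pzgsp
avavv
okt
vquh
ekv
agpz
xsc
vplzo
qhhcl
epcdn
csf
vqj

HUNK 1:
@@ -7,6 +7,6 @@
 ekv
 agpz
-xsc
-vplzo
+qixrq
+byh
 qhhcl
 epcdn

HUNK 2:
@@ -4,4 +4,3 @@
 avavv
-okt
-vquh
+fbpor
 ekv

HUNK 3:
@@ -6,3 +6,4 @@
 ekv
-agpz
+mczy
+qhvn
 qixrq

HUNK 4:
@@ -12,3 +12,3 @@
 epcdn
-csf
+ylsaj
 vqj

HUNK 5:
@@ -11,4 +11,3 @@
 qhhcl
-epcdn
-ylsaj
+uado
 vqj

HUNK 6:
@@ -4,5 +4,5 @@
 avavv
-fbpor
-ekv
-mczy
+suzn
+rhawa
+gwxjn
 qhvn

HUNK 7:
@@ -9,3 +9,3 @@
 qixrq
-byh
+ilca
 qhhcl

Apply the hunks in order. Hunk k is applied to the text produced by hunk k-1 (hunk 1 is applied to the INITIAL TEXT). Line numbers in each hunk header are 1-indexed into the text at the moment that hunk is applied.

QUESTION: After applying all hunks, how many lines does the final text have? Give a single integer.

Answer: 13

Derivation:
Hunk 1: at line 7 remove [xsc,vplzo] add [qixrq,byh] -> 14 lines: odan cqypf pzgsp avavv okt vquh ekv agpz qixrq byh qhhcl epcdn csf vqj
Hunk 2: at line 4 remove [okt,vquh] add [fbpor] -> 13 lines: odan cqypf pzgsp avavv fbpor ekv agpz qixrq byh qhhcl epcdn csf vqj
Hunk 3: at line 6 remove [agpz] add [mczy,qhvn] -> 14 lines: odan cqypf pzgsp avavv fbpor ekv mczy qhvn qixrq byh qhhcl epcdn csf vqj
Hunk 4: at line 12 remove [csf] add [ylsaj] -> 14 lines: odan cqypf pzgsp avavv fbpor ekv mczy qhvn qixrq byh qhhcl epcdn ylsaj vqj
Hunk 5: at line 11 remove [epcdn,ylsaj] add [uado] -> 13 lines: odan cqypf pzgsp avavv fbpor ekv mczy qhvn qixrq byh qhhcl uado vqj
Hunk 6: at line 4 remove [fbpor,ekv,mczy] add [suzn,rhawa,gwxjn] -> 13 lines: odan cqypf pzgsp avavv suzn rhawa gwxjn qhvn qixrq byh qhhcl uado vqj
Hunk 7: at line 9 remove [byh] add [ilca] -> 13 lines: odan cqypf pzgsp avavv suzn rhawa gwxjn qhvn qixrq ilca qhhcl uado vqj
Final line count: 13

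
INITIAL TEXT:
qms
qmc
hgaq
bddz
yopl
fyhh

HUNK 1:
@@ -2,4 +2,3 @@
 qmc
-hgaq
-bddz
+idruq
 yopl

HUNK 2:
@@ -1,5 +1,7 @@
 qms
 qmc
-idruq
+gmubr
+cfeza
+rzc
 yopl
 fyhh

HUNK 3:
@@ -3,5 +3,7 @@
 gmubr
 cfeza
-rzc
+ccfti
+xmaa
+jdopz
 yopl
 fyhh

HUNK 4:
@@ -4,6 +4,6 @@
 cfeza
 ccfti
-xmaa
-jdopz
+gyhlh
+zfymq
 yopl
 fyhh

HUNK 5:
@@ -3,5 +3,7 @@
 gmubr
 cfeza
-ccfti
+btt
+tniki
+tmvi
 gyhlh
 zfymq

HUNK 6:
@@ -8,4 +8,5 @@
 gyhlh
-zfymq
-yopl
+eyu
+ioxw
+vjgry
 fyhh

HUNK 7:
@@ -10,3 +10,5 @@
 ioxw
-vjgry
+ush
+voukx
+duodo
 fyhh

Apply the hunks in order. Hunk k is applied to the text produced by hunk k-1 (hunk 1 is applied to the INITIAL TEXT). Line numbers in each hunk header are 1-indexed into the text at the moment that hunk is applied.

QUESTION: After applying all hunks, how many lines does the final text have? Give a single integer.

Answer: 14

Derivation:
Hunk 1: at line 2 remove [hgaq,bddz] add [idruq] -> 5 lines: qms qmc idruq yopl fyhh
Hunk 2: at line 1 remove [idruq] add [gmubr,cfeza,rzc] -> 7 lines: qms qmc gmubr cfeza rzc yopl fyhh
Hunk 3: at line 3 remove [rzc] add [ccfti,xmaa,jdopz] -> 9 lines: qms qmc gmubr cfeza ccfti xmaa jdopz yopl fyhh
Hunk 4: at line 4 remove [xmaa,jdopz] add [gyhlh,zfymq] -> 9 lines: qms qmc gmubr cfeza ccfti gyhlh zfymq yopl fyhh
Hunk 5: at line 3 remove [ccfti] add [btt,tniki,tmvi] -> 11 lines: qms qmc gmubr cfeza btt tniki tmvi gyhlh zfymq yopl fyhh
Hunk 6: at line 8 remove [zfymq,yopl] add [eyu,ioxw,vjgry] -> 12 lines: qms qmc gmubr cfeza btt tniki tmvi gyhlh eyu ioxw vjgry fyhh
Hunk 7: at line 10 remove [vjgry] add [ush,voukx,duodo] -> 14 lines: qms qmc gmubr cfeza btt tniki tmvi gyhlh eyu ioxw ush voukx duodo fyhh
Final line count: 14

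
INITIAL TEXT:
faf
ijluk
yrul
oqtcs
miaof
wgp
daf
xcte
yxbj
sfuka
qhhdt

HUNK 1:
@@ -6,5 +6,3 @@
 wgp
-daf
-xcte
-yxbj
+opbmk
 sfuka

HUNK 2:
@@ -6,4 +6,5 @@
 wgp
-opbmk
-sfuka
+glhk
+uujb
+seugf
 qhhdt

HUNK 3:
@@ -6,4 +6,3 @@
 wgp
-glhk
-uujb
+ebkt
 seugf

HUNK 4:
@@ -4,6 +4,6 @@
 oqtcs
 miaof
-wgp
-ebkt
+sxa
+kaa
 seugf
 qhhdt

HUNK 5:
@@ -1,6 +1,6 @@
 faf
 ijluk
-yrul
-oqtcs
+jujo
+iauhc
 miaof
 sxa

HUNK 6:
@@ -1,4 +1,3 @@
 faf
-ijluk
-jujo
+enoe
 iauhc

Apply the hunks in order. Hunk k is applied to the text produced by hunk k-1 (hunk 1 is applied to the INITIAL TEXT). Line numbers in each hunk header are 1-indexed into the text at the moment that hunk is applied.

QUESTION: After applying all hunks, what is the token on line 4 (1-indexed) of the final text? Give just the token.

Hunk 1: at line 6 remove [daf,xcte,yxbj] add [opbmk] -> 9 lines: faf ijluk yrul oqtcs miaof wgp opbmk sfuka qhhdt
Hunk 2: at line 6 remove [opbmk,sfuka] add [glhk,uujb,seugf] -> 10 lines: faf ijluk yrul oqtcs miaof wgp glhk uujb seugf qhhdt
Hunk 3: at line 6 remove [glhk,uujb] add [ebkt] -> 9 lines: faf ijluk yrul oqtcs miaof wgp ebkt seugf qhhdt
Hunk 4: at line 4 remove [wgp,ebkt] add [sxa,kaa] -> 9 lines: faf ijluk yrul oqtcs miaof sxa kaa seugf qhhdt
Hunk 5: at line 1 remove [yrul,oqtcs] add [jujo,iauhc] -> 9 lines: faf ijluk jujo iauhc miaof sxa kaa seugf qhhdt
Hunk 6: at line 1 remove [ijluk,jujo] add [enoe] -> 8 lines: faf enoe iauhc miaof sxa kaa seugf qhhdt
Final line 4: miaof

Answer: miaof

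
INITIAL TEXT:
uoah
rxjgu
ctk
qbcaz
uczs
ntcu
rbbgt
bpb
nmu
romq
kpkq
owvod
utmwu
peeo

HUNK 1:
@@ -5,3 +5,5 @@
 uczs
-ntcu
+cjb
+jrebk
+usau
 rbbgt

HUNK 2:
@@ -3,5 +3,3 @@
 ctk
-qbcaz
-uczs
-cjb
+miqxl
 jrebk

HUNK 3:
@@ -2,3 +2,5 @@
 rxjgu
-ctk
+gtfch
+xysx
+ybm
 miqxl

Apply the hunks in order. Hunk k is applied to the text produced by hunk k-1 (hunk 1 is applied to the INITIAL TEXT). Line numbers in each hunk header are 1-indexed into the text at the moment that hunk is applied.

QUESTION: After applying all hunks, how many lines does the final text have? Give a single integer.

Hunk 1: at line 5 remove [ntcu] add [cjb,jrebk,usau] -> 16 lines: uoah rxjgu ctk qbcaz uczs cjb jrebk usau rbbgt bpb nmu romq kpkq owvod utmwu peeo
Hunk 2: at line 3 remove [qbcaz,uczs,cjb] add [miqxl] -> 14 lines: uoah rxjgu ctk miqxl jrebk usau rbbgt bpb nmu romq kpkq owvod utmwu peeo
Hunk 3: at line 2 remove [ctk] add [gtfch,xysx,ybm] -> 16 lines: uoah rxjgu gtfch xysx ybm miqxl jrebk usau rbbgt bpb nmu romq kpkq owvod utmwu peeo
Final line count: 16

Answer: 16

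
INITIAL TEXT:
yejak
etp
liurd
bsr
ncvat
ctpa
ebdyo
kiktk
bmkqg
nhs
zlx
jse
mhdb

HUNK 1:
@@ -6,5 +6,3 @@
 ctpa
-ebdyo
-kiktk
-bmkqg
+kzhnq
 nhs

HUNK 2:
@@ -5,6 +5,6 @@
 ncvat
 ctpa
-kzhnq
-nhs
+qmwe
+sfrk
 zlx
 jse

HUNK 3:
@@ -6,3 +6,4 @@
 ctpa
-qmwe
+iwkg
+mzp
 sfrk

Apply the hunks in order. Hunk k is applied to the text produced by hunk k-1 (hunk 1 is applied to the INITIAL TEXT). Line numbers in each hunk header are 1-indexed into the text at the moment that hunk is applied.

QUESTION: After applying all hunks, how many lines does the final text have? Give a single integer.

Hunk 1: at line 6 remove [ebdyo,kiktk,bmkqg] add [kzhnq] -> 11 lines: yejak etp liurd bsr ncvat ctpa kzhnq nhs zlx jse mhdb
Hunk 2: at line 5 remove [kzhnq,nhs] add [qmwe,sfrk] -> 11 lines: yejak etp liurd bsr ncvat ctpa qmwe sfrk zlx jse mhdb
Hunk 3: at line 6 remove [qmwe] add [iwkg,mzp] -> 12 lines: yejak etp liurd bsr ncvat ctpa iwkg mzp sfrk zlx jse mhdb
Final line count: 12

Answer: 12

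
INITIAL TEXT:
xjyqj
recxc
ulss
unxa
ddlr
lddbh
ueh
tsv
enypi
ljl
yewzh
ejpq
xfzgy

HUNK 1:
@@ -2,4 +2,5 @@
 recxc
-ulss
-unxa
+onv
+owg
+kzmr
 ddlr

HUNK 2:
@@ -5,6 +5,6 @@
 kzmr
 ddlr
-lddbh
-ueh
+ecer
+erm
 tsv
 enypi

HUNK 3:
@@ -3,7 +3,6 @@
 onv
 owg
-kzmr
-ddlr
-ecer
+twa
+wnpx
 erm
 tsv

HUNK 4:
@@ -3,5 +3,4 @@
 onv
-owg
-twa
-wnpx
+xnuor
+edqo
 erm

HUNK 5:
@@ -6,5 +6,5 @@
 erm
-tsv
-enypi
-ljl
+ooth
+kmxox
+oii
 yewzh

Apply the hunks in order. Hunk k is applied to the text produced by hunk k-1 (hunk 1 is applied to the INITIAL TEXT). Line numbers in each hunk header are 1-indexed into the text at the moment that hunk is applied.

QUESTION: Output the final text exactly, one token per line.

Answer: xjyqj
recxc
onv
xnuor
edqo
erm
ooth
kmxox
oii
yewzh
ejpq
xfzgy

Derivation:
Hunk 1: at line 2 remove [ulss,unxa] add [onv,owg,kzmr] -> 14 lines: xjyqj recxc onv owg kzmr ddlr lddbh ueh tsv enypi ljl yewzh ejpq xfzgy
Hunk 2: at line 5 remove [lddbh,ueh] add [ecer,erm] -> 14 lines: xjyqj recxc onv owg kzmr ddlr ecer erm tsv enypi ljl yewzh ejpq xfzgy
Hunk 3: at line 3 remove [kzmr,ddlr,ecer] add [twa,wnpx] -> 13 lines: xjyqj recxc onv owg twa wnpx erm tsv enypi ljl yewzh ejpq xfzgy
Hunk 4: at line 3 remove [owg,twa,wnpx] add [xnuor,edqo] -> 12 lines: xjyqj recxc onv xnuor edqo erm tsv enypi ljl yewzh ejpq xfzgy
Hunk 5: at line 6 remove [tsv,enypi,ljl] add [ooth,kmxox,oii] -> 12 lines: xjyqj recxc onv xnuor edqo erm ooth kmxox oii yewzh ejpq xfzgy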